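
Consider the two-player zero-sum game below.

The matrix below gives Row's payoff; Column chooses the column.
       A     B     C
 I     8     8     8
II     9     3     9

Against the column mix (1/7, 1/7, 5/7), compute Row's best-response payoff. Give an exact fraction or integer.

I: (8)·(1/7) + (8)·(1/7) + (8)·(5/7) = 8.
II: (9)·(1/7) + (3)·(1/7) + (9)·(5/7) = 57/7.
The best pure response is II with expected payoff 57/7.

57/7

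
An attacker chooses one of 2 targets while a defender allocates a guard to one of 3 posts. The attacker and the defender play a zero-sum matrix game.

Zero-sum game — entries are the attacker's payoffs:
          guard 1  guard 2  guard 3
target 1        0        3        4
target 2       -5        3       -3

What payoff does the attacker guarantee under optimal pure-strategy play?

Row minima: 0, -5 → the attacker's maximin is 0.
Column maxima: 0, 3, 4 → the defender's minimax is 0.
They coincide at (target 1, guard 1), so the value is 0.

0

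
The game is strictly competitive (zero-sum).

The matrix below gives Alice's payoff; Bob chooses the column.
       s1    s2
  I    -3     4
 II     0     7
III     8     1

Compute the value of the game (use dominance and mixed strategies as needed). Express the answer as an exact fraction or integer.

4

Row I is strictly dominated by row II, so Alice never plays it.
The remaining 2×2 game on (II, III) × (s1, s2) has no saddle point. Let Alice play II with probability p; indifference gives 8(1−p) = 7p + (1−p), so p = 1/2.
Similarly Bob's optimal q on s1 is 3/7, and the value is 0·(3/7) + (7)·(4/7) = 4.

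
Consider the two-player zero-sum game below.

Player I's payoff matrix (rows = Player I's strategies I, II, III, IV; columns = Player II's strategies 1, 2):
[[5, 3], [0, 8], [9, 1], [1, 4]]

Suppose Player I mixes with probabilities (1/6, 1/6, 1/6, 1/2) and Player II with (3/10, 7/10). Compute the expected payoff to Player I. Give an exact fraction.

Against (3/10, 7/10), each row's expected payoff is I: 18/5; II: 28/5; III: 17/5; IV: 31/10.
Taking the (1/6, 1/6, 1/6, 1/2)-weighted average: (1/6)·(18/5) + (1/6)·(28/5) + (1/6)·(17/5) + (1/2)·(31/10) = 73/20.

73/20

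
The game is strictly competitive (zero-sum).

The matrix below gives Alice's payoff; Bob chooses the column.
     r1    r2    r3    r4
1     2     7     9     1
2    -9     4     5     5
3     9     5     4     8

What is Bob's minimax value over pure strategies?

The worst case (largest entry) in each column is r1: 9, r2: 7, r3: 9, r4: 8.
The best (smallest) of these is 7.

7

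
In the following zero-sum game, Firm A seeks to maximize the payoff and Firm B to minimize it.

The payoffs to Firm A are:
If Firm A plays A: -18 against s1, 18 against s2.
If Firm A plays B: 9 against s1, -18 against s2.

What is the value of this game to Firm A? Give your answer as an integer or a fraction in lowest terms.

-18/7

Row minima are -18 and -18, so Firm A's maximin is -18; column maxima are 9 and 18, so Firm B's minimax is 9. These differ, so the equilibrium is in mixed strategies.
Let Firm A play A with probability p. Firm B is indifferent when −18p + 9(1−p) = 18p − 18(1−p), giving p = 3/7.
Let Firm B play s1 with probability q. Firm A is indifferent when −18q + 18(1−q) = 9q − 18(1−q), giving q = 4/7.
The value is -18·(4/7) + (18)·(3/7) = -18/7.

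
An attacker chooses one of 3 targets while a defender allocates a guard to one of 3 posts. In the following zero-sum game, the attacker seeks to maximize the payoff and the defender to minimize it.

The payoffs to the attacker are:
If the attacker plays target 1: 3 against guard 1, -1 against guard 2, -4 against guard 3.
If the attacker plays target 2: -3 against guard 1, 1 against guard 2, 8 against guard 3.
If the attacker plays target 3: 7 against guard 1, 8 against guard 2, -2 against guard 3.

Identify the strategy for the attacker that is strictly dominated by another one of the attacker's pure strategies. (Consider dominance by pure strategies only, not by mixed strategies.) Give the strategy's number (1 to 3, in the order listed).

Compare target 1 with target 3: 7 > 3, 8 > -1, -2 > -4.
So target 3 strictly dominates target 1 for the attacker; target 1 is strictly dominated.

1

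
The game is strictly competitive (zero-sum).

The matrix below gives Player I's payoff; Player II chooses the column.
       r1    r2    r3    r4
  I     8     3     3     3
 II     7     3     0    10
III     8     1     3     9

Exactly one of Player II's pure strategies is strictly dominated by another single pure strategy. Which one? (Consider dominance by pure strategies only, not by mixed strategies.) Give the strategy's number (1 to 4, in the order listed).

1

Player II prefers columns that give Player I less. Compare r1 with r2: 3 < 8, 3 < 7, 1 < 8.
So r2 strictly dominates r1 for Player II; r1 is strictly dominated.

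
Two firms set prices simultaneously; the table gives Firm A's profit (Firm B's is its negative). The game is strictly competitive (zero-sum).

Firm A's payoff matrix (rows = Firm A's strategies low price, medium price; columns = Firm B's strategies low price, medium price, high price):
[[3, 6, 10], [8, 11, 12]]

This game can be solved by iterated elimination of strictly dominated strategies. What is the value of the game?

8

Column medium price is strictly dominated by low price for Firm B (3<6, 8<11); eliminate medium price.
Column high price is strictly dominated by low price for Firm B (3<10, 8<12); eliminate high price.
Row low price is strictly dominated by row medium price (8>3); eliminate low price.
Only (medium price, low price) remains, with payoff 8.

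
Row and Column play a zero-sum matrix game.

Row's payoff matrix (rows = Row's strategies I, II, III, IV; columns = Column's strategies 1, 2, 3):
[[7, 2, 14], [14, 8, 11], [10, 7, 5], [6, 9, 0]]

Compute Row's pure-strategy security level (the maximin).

The worst-case payoff for each row is I: 2, II: 8, III: 5, IV: 0.
The best of these is 8.

8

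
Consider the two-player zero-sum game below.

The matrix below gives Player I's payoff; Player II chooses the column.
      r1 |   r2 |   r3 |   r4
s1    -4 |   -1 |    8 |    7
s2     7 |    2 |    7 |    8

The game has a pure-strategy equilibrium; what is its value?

2

Row minima: -4, 2 → Player I's maximin is 2.
Column maxima: 7, 2, 8, 8 → Player II's minimax is 2.
They coincide at (s2, r2), so the value is 2.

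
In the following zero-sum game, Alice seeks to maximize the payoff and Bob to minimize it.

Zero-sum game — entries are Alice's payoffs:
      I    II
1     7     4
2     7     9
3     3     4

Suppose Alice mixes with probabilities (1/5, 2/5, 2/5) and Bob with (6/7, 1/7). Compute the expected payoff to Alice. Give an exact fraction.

Against (6/7, 1/7), each row's expected payoff is 1: 46/7; 2: 51/7; 3: 22/7.
Taking the (1/5, 2/5, 2/5)-weighted average: (1/5)·(46/7) + (2/5)·(51/7) + (2/5)·(22/7) = 192/35.

192/35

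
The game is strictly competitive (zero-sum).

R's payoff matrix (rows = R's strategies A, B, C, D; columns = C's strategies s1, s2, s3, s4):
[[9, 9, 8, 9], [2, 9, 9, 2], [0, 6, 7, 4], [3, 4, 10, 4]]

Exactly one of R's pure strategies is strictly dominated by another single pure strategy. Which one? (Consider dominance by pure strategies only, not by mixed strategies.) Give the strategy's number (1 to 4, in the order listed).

3

Compare C with A: 9 > 0, 9 > 6, 8 > 7, 9 > 4.
So A strictly dominates C for R; C is strictly dominated.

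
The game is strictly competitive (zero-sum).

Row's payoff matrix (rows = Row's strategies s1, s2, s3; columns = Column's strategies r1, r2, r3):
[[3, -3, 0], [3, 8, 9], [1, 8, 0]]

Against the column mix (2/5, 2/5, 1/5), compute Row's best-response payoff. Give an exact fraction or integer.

s1: (3)·(2/5) + (-3)·(2/5) + (0)·(1/5) = 0.
s2: (3)·(2/5) + (8)·(2/5) + (9)·(1/5) = 31/5.
s3: (1)·(2/5) + (8)·(2/5) + (0)·(1/5) = 18/5.
The best pure response is s2 with expected payoff 31/5.

31/5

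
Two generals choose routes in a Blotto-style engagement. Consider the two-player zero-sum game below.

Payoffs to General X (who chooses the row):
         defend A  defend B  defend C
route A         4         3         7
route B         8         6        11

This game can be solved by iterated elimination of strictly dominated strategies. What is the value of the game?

Row route A is strictly dominated by row route B (8>4, 6>3, 11>7); eliminate route A.
Column defend A is strictly dominated by defend B for General Y (6<8); eliminate defend A.
Column defend C is strictly dominated by defend B for General Y (6<11); eliminate defend C.
Only (route B, defend B) remains, with payoff 6.

6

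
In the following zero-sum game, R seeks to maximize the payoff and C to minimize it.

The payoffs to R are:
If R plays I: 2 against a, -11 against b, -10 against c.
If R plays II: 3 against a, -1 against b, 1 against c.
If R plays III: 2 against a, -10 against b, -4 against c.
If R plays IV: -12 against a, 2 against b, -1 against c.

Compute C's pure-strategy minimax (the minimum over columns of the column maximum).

The worst case (largest entry) in each column is a: 3, b: 2, c: 1.
The best (smallest) of these is 1.

1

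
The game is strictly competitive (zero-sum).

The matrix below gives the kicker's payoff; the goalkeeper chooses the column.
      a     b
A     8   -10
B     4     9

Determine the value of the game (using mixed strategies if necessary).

112/23

Row minima are -10 and 4, so the kicker's maximin is 4; column maxima are 8 and 9, so the goalkeeper's minimax is 8. These differ, so the equilibrium is in mixed strategies.
Let the kicker play A with probability p. The goalkeeper is indifferent when 8p + 4(1−p) = −10p + 9(1−p), giving p = 5/23.
Let the goalkeeper play a with probability q. The kicker is indifferent when 8q − 10(1−q) = 4q + 9(1−q), giving q = 19/23.
The value is 8·(19/23) + (-10)·(4/23) = 112/23.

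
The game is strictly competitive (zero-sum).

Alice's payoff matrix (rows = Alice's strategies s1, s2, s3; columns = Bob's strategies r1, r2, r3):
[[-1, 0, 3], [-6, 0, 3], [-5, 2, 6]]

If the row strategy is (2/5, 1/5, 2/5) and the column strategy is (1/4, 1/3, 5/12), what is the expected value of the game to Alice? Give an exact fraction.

Against (1/4, 1/3, 5/12), each row's expected payoff is s1: 1; s2: -1/4; s3: 23/12.
Taking the (2/5, 1/5, 2/5)-weighted average: (2/5)·(1) + (1/5)·(-1/4) + (2/5)·(23/12) = 67/60.

67/60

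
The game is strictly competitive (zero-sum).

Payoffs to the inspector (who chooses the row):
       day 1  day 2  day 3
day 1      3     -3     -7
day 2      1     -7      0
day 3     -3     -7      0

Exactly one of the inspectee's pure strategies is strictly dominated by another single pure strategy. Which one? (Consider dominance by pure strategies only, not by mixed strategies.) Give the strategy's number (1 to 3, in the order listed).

The inspectee prefers columns that give the inspector less. Compare day 1 with day 2: -3 < 3, -7 < 1, -7 < -3.
So day 2 strictly dominates day 1 for the inspectee; day 1 is strictly dominated.

1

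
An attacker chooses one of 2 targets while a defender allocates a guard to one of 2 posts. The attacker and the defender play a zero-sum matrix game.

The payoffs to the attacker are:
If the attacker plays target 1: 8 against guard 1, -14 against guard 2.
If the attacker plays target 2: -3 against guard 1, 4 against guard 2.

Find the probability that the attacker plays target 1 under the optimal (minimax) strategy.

Row minima are -14 and -3, so the attacker's maximin is -3; column maxima are 8 and 4, so the defender's minimax is 4. These differ, so the equilibrium is in mixed strategies.
Let the attacker play target 1 with probability p. The defender is indifferent when 8p − 3(1−p) = −14p + 4(1−p), giving p = 7/29.

7/29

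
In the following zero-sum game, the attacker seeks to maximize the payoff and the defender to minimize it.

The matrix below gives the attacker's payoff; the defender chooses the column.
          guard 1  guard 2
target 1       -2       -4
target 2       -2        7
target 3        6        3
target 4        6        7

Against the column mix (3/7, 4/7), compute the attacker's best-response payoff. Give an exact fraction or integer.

46/7

target 1: (-2)·(3/7) + (-4)·(4/7) = -22/7.
target 2: (-2)·(3/7) + (7)·(4/7) = 22/7.
target 3: (6)·(3/7) + (3)·(4/7) = 30/7.
target 4: (6)·(3/7) + (7)·(4/7) = 46/7.
The best pure response is target 4 with expected payoff 46/7.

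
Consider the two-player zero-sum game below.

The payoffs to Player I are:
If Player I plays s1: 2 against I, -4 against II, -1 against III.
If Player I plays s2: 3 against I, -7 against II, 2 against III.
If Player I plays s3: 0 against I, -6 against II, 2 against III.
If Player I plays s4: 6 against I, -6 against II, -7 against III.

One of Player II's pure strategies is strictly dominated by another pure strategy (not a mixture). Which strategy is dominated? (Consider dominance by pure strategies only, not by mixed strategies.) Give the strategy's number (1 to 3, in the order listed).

1

Player II prefers columns that give Player I less. Compare I with II: -4 < 2, -7 < 3, -6 < 0, -6 < 6.
So II strictly dominates I for Player II; I is strictly dominated.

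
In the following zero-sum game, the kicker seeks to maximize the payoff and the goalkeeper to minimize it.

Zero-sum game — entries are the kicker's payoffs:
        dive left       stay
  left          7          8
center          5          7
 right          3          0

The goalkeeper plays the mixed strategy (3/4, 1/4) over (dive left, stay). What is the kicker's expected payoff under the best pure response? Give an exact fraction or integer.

left: (7)·(3/4) + (8)·(1/4) = 29/4.
center: (5)·(3/4) + (7)·(1/4) = 11/2.
right: (3)·(3/4) + (0)·(1/4) = 9/4.
The best pure response is left with expected payoff 29/4.

29/4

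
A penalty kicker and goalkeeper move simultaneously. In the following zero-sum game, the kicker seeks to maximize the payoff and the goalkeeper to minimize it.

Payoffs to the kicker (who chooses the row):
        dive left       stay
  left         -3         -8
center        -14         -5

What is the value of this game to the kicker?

-97/14

Row minima are -8 and -14, so the kicker's maximin is -8; column maxima are -3 and -5, so the goalkeeper's minimax is -5. These differ, so the equilibrium is in mixed strategies.
Let the kicker play left with probability p. The goalkeeper is indifferent when −3p − 14(1−p) = −8p − 5(1−p), giving p = 9/14.
Let the goalkeeper play dive left with probability q. The kicker is indifferent when −3q − 8(1−q) = −14q − 5(1−q), giving q = 3/14.
The value is -3·(3/14) + (-8)·(11/14) = -97/14.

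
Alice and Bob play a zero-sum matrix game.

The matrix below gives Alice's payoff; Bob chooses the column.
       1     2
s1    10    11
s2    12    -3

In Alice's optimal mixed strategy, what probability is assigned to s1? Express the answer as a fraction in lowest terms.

Row minima are 10 and -3, so Alice's maximin is 10; column maxima are 12 and 11, so Bob's minimax is 11. These differ, so the equilibrium is in mixed strategies.
Let Alice play s1 with probability p. Bob is indifferent when 10p + 12(1−p) = 11p − 3(1−p), giving p = 15/16.

15/16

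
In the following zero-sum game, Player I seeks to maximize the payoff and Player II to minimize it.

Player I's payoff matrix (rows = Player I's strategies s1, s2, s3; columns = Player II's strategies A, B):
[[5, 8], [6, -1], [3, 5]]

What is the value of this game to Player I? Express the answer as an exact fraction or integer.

53/10

Row s3 is strictly dominated by row s1, so Player I never plays it.
The remaining 2×2 game on (s1, s2) × (A, B) has no saddle point. Let Player I play s1 with probability p; indifference gives 5p + 6(1−p) = 8p − (1−p), so p = 7/10.
Similarly Player II's optimal q on A is 9/10, and the value is 5·(9/10) + (8)·(1/10) = 53/10.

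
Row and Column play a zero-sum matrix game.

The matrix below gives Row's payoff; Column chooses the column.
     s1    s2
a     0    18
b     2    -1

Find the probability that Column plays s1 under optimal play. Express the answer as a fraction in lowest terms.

Row minima are 0 and -1, so Row's maximin is 0; column maxima are 2 and 18, so Column's minimax is 2. These differ, so the equilibrium is in mixed strategies.
Let Column play s1 with probability q. Row is indifferent when 18(1−q) = 2q − (1−q), giving q = 19/21.

19/21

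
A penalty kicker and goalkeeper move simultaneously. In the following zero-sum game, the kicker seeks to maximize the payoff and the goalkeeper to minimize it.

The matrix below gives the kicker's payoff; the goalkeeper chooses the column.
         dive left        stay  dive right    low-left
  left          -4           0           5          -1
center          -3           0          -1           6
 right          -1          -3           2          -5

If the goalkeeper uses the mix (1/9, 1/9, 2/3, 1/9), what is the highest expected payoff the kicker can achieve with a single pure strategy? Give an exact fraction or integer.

left: (-4)·(1/9) + (0)·(1/9) + (5)·(2/3) + (-1)·(1/9) = 25/9.
center: (-3)·(1/9) + (0)·(1/9) + (-1)·(2/3) + (6)·(1/9) = -1/3.
right: (-1)·(1/9) + (-3)·(1/9) + (2)·(2/3) + (-5)·(1/9) = 1/3.
The best pure response is left with expected payoff 25/9.

25/9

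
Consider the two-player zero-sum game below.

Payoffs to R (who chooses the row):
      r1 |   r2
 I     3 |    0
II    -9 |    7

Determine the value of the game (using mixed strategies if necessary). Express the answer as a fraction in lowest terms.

Row minima are 0 and -9, so R's maximin is 0; column maxima are 3 and 7, so C's minimax is 3. These differ, so the equilibrium is in mixed strategies.
Let R play I with probability p. C is indifferent when 3p − 9(1−p) = 7(1−p), giving p = 16/19.
Let C play r1 with probability q. R is indifferent when 3q = −9q + 7(1−q), giving q = 7/19.
The value is 3·(7/19) + (0)·(12/19) = 21/19.

21/19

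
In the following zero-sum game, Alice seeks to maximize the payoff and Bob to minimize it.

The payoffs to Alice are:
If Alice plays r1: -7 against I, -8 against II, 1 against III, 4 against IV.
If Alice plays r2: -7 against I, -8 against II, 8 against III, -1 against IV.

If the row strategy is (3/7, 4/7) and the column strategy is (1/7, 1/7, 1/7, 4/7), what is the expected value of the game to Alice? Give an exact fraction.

Against (1/7, 1/7, 1/7, 4/7), each row's expected payoff is r1: 2/7; r2: -11/7.
Taking the (3/7, 4/7)-weighted average: (3/7)·(2/7) + (4/7)·(-11/7) = -38/49.

-38/49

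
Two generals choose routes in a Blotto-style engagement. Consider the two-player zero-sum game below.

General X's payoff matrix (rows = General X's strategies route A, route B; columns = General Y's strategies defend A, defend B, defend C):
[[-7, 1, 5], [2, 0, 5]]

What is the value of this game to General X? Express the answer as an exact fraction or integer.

Column defend C is strictly dominated by defend B for General Y (it gives General X more in every row).
The remaining 2×2 game on (route A, route B) × (defend A, defend B) has no saddle point. Let General X play route A with probability p; indifference gives −7p + 2(1−p) = p, so p = 1/5.
Similarly General Y's optimal q on defend A is 1/10, and the value is -7·(1/10) + (1)·(9/10) = 1/5.

1/5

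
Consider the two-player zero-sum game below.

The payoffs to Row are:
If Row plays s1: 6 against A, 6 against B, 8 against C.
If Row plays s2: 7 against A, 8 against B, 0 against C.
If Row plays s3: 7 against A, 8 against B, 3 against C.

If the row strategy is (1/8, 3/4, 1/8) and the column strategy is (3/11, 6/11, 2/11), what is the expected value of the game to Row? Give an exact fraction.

Against (3/11, 6/11, 2/11), each row's expected payoff is s1: 70/11; s2: 69/11; s3: 75/11.
Taking the (1/8, 3/4, 1/8)-weighted average: (1/8)·(70/11) + (3/4)·(69/11) + (1/8)·(75/11) = 559/88.

559/88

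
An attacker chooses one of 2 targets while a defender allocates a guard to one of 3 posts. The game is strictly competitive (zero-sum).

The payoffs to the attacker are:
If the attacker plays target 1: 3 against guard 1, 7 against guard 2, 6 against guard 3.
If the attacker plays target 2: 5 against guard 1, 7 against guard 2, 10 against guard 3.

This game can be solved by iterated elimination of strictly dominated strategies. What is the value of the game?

5

Column guard 3 is strictly dominated by guard 1 for the defender (3<6, 5<10); eliminate guard 3.
Column guard 2 is strictly dominated by guard 1 for the defender (3<7, 5<7); eliminate guard 2.
Row target 1 is strictly dominated by row target 2 (5>3); eliminate target 1.
Only (target 2, guard 1) remains, with payoff 5.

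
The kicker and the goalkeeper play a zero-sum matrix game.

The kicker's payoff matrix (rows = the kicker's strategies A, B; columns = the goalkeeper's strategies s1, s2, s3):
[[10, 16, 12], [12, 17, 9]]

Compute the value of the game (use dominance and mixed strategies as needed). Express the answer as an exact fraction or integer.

Column s2 is strictly dominated by s1 for the goalkeeper (it gives the kicker more in every row).
The remaining 2×2 game on (A, B) × (s1, s3) has no saddle point. Let the kicker play A with probability p; indifference gives 10p + 12(1−p) = 12p + 9(1−p), so p = 3/5.
Similarly the goalkeeper's optimal q on s1 is 3/5, and the value is 10·(3/5) + (12)·(2/5) = 54/5.

54/5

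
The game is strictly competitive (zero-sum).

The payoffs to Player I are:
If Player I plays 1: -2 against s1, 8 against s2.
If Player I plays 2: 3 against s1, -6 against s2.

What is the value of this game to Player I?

Row minima are -2 and -6, so Player I's maximin is -2; column maxima are 3 and 8, so Player II's minimax is 3. These differ, so the equilibrium is in mixed strategies.
Let Player I play 1 with probability p. Player II is indifferent when −2p + 3(1−p) = 8p − 6(1−p), giving p = 9/19.
Let Player II play s1 with probability q. Player I is indifferent when −2q + 8(1−q) = 3q − 6(1−q), giving q = 14/19.
The value is -2·(14/19) + (8)·(5/19) = 12/19.

12/19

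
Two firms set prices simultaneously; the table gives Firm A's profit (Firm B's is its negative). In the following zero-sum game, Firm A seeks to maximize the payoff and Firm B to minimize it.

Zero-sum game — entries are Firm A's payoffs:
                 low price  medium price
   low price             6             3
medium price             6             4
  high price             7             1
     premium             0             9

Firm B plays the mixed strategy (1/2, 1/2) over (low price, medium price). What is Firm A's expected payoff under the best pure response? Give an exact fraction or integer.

low price: (6)·(1/2) + (3)·(1/2) = 9/2.
medium price: (6)·(1/2) + (4)·(1/2) = 5.
high price: (7)·(1/2) + (1)·(1/2) = 4.
premium: (0)·(1/2) + (9)·(1/2) = 9/2.
The best pure response is medium price with expected payoff 5.

5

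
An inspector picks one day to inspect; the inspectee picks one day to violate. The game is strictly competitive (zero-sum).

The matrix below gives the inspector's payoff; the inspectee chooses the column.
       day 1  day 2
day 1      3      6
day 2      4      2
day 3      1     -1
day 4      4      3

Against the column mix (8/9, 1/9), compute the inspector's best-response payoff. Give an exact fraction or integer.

day 1: (3)·(8/9) + (6)·(1/9) = 10/3.
day 2: (4)·(8/9) + (2)·(1/9) = 34/9.
day 3: (1)·(8/9) + (-1)·(1/9) = 7/9.
day 4: (4)·(8/9) + (3)·(1/9) = 35/9.
The best pure response is day 4 with expected payoff 35/9.

35/9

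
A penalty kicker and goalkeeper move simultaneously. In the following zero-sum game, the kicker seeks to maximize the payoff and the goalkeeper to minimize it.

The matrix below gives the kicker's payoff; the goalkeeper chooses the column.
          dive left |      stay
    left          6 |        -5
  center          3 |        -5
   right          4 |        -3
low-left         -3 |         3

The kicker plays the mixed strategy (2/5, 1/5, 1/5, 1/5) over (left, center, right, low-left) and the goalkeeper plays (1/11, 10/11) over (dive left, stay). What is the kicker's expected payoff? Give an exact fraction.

Against (1/11, 10/11), each row's expected payoff is left: -4; center: -47/11; right: -26/11; low-left: 27/11.
Taking the (2/5, 1/5, 1/5, 1/5)-weighted average: (2/5)·(-4) + (1/5)·(-47/11) + (1/5)·(-26/11) + (1/5)·(27/11) = -134/55.

-134/55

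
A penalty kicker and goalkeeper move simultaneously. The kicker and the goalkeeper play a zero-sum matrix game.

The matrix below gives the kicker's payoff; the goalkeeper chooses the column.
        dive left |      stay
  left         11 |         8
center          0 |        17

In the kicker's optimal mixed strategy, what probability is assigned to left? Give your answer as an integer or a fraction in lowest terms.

17/20

Row minima are 8 and 0, so the kicker's maximin is 8; column maxima are 11 and 17, so the goalkeeper's minimax is 11. These differ, so the equilibrium is in mixed strategies.
Let the kicker play left with probability p. The goalkeeper is indifferent when 11p = 8p + 17(1−p), giving p = 17/20.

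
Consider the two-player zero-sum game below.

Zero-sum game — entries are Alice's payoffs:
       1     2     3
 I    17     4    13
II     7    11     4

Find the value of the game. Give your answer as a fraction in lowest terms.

Column 1 is strictly dominated by 3 for Bob (it gives Alice more in every row).
The remaining 2×2 game on (I, II) × (2, 3) has no saddle point. Let Alice play I with probability p; indifference gives 4p + 11(1−p) = 13p + 4(1−p), so p = 7/16.
Similarly Bob's optimal q on 2 is 9/16, and the value is 4·(9/16) + (13)·(7/16) = 127/16.

127/16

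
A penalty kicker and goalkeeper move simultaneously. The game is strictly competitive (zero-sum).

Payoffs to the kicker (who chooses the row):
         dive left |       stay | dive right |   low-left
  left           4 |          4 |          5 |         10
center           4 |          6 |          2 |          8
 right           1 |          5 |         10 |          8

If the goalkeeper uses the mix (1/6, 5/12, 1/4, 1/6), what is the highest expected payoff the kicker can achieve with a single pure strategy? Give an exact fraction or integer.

left: (4)·(1/6) + (4)·(5/12) + (5)·(1/4) + (10)·(1/6) = 21/4.
center: (4)·(1/6) + (6)·(5/12) + (2)·(1/4) + (8)·(1/6) = 5.
right: (1)·(1/6) + (5)·(5/12) + (10)·(1/4) + (8)·(1/6) = 73/12.
The best pure response is right with expected payoff 73/12.

73/12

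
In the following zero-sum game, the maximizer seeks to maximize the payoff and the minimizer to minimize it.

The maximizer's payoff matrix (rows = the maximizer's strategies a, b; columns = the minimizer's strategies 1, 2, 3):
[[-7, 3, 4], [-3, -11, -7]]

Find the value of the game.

Column 3 is strictly dominated by 2 for the minimizer (it gives the maximizer more in every row).
The remaining 2×2 game on (a, b) × (1, 2) has no saddle point. Let the maximizer play a with probability p; indifference gives −7p − 3(1−p) = 3p − 11(1−p), so p = 4/9.
Similarly the minimizer's optimal q on 1 is 7/9, and the value is -7·(7/9) + (3)·(2/9) = -43/9.

-43/9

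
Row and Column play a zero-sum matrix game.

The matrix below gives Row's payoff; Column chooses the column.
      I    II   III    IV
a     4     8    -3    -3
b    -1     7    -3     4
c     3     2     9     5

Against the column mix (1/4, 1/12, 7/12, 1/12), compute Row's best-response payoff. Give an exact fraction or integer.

a: (4)·(1/4) + (8)·(1/12) + (-3)·(7/12) + (-3)·(1/12) = -1/3.
b: (-1)·(1/4) + (7)·(1/12) + (-3)·(7/12) + (4)·(1/12) = -13/12.
c: (3)·(1/4) + (2)·(1/12) + (9)·(7/12) + (5)·(1/12) = 79/12.
The best pure response is c with expected payoff 79/12.

79/12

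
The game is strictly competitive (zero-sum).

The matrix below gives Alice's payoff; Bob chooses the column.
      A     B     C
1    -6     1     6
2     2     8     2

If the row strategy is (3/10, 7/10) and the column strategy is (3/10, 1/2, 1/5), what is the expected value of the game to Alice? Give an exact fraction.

Against (3/10, 1/2, 1/5), each row's expected payoff is 1: -1/10; 2: 5.
Taking the (3/10, 7/10)-weighted average: (3/10)·(-1/10) + (7/10)·(5) = 347/100.

347/100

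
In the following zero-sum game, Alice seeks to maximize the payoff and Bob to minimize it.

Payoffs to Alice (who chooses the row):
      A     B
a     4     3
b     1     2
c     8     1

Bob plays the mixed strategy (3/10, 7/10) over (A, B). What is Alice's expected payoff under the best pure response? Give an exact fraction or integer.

33/10

a: (4)·(3/10) + (3)·(7/10) = 33/10.
b: (1)·(3/10) + (2)·(7/10) = 17/10.
c: (8)·(3/10) + (1)·(7/10) = 31/10.
The best pure response is a with expected payoff 33/10.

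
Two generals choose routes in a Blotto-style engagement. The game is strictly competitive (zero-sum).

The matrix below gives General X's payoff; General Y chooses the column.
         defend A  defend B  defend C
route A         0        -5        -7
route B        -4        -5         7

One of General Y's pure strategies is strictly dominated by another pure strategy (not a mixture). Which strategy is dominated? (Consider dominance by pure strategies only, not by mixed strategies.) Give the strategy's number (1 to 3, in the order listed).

1

General Y prefers columns that give General X less. Compare defend A with defend B: -5 < 0, -5 < -4.
So defend B strictly dominates defend A for General Y; defend A is strictly dominated.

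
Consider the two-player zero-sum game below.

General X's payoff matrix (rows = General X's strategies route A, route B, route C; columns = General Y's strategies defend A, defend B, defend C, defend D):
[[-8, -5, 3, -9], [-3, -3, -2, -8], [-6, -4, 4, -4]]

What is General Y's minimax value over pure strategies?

-4

The worst case (largest entry) in each column is defend A: -3, defend B: -3, defend C: 4, defend D: -4.
The best (smallest) of these is -4.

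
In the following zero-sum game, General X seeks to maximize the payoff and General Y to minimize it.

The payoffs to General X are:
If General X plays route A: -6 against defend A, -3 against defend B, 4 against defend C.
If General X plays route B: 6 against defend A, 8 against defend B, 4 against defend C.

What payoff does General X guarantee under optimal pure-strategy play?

Row minima: -6, 4 → General X's maximin is 4.
Column maxima: 6, 8, 4 → General Y's minimax is 4.
They coincide at (route B, defend C), so the value is 4.

4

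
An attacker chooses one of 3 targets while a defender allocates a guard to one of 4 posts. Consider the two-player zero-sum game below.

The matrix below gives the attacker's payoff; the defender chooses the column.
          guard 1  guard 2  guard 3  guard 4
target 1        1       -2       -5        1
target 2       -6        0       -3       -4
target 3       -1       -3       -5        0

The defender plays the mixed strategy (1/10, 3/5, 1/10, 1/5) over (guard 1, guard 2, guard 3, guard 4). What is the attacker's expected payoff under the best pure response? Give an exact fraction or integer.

target 1: (1)·(1/10) + (-2)·(3/5) + (-5)·(1/10) + (1)·(1/5) = -7/5.
target 2: (-6)·(1/10) + (0)·(3/5) + (-3)·(1/10) + (-4)·(1/5) = -17/10.
target 3: (-1)·(1/10) + (-3)·(3/5) + (-5)·(1/10) + (0)·(1/5) = -12/5.
The best pure response is target 1 with expected payoff -7/5.

-7/5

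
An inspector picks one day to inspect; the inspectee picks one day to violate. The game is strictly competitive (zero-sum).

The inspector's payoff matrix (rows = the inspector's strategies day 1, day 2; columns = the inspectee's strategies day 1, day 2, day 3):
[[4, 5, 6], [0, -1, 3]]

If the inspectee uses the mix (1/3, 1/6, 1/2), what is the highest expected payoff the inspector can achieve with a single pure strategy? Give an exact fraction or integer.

31/6

day 1: (4)·(1/3) + (5)·(1/6) + (6)·(1/2) = 31/6.
day 2: (0)·(1/3) + (-1)·(1/6) + (3)·(1/2) = 4/3.
The best pure response is day 1 with expected payoff 31/6.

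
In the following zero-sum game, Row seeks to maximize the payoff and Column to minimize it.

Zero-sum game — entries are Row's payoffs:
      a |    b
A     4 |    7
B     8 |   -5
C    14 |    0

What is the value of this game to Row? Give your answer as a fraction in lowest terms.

98/17

Row B is strictly dominated by row C, so Row never plays it.
The remaining 2×2 game on (A, C) × (a, b) has no saddle point. Let Row play A with probability p; indifference gives 4p + 14(1−p) = 7p, so p = 14/17.
Similarly Column's optimal q on a is 7/17, and the value is 4·(7/17) + (7)·(10/17) = 98/17.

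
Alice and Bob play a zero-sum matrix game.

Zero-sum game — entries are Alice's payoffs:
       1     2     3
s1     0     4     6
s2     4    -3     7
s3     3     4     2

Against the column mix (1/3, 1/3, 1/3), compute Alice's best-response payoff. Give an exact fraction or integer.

s1: (0)·(1/3) + (4)·(1/3) + (6)·(1/3) = 10/3.
s2: (4)·(1/3) + (-3)·(1/3) + (7)·(1/3) = 8/3.
s3: (3)·(1/3) + (4)·(1/3) + (2)·(1/3) = 3.
The best pure response is s1 with expected payoff 10/3.

10/3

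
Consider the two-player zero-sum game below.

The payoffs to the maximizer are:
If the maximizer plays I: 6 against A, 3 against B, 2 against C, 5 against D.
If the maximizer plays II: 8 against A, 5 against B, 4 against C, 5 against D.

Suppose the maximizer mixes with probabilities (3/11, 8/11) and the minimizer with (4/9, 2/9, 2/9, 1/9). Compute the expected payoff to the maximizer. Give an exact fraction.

Against (4/9, 2/9, 2/9, 1/9), each row's expected payoff is I: 13/3; II: 55/9.
Taking the (3/11, 8/11)-weighted average: (3/11)·(13/3) + (8/11)·(55/9) = 557/99.

557/99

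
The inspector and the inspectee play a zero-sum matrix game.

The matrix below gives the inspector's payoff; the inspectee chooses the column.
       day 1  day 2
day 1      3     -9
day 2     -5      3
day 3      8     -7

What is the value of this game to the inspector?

Row day 1 is strictly dominated by row day 3, so the inspector never plays it.
The remaining 2×2 game on (day 2, day 3) × (day 1, day 2) has no saddle point. Let the inspector play day 2 with probability p; indifference gives −5p + 8(1−p) = 3p − 7(1−p), so p = 15/23.
Similarly the inspectee's optimal q on day 1 is 10/23, and the value is -5·(10/23) + (3)·(13/23) = -11/23.

-11/23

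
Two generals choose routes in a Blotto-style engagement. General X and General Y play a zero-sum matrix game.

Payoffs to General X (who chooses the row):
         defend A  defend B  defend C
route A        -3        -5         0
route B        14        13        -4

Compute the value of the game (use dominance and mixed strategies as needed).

Column defend A is strictly dominated by defend B for General Y (it gives General X more in every row).
The remaining 2×2 game on (route A, route B) × (defend B, defend C) has no saddle point. Let General X play route A with probability p; indifference gives −5p + 13(1−p) = −4(1−p), so p = 17/22.
Similarly General Y's optimal q on defend B is 2/11, and the value is -5·(2/11) + (0)·(9/11) = -10/11.

-10/11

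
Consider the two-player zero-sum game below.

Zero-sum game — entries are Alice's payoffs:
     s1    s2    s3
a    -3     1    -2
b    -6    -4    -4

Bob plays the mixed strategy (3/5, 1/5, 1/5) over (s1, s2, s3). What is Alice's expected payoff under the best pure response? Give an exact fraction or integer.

a: (-3)·(3/5) + (1)·(1/5) + (-2)·(1/5) = -2.
b: (-6)·(3/5) + (-4)·(1/5) + (-4)·(1/5) = -26/5.
The best pure response is a with expected payoff -2.

-2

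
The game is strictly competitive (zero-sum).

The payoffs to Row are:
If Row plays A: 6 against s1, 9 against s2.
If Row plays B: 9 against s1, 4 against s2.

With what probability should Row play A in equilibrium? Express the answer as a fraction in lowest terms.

Row minima are 6 and 4, so Row's maximin is 6; column maxima are 9 and 9, so Column's minimax is 9. These differ, so the equilibrium is in mixed strategies.
Let Row play A with probability p. Column is indifferent when 6p + 9(1−p) = 9p + 4(1−p), giving p = 5/8.

5/8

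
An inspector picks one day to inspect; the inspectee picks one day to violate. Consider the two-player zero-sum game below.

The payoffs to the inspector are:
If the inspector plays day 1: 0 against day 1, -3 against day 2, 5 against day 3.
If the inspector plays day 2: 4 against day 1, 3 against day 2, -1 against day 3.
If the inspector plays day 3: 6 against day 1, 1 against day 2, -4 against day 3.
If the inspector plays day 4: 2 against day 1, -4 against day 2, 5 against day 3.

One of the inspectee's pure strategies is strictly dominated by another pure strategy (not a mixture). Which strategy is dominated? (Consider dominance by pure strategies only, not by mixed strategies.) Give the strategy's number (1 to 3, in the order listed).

1

The inspectee prefers columns that give the inspector less. Compare day 1 with day 2: -3 < 0, 3 < 4, 1 < 6, -4 < 2.
So day 2 strictly dominates day 1 for the inspectee; day 1 is strictly dominated.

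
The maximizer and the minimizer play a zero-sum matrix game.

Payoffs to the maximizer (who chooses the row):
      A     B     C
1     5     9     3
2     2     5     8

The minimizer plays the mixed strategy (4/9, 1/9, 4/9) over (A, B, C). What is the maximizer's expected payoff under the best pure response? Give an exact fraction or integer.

1: (5)·(4/9) + (9)·(1/9) + (3)·(4/9) = 41/9.
2: (2)·(4/9) + (5)·(1/9) + (8)·(4/9) = 5.
The best pure response is 2 with expected payoff 5.

5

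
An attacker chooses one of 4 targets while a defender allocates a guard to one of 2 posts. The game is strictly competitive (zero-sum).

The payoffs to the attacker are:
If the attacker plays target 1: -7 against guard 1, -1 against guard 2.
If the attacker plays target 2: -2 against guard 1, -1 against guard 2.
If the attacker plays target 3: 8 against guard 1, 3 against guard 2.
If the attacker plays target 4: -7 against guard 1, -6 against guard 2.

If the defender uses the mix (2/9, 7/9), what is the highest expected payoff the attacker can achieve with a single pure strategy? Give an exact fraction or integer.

target 1: (-7)·(2/9) + (-1)·(7/9) = -7/3.
target 2: (-2)·(2/9) + (-1)·(7/9) = -11/9.
target 3: (8)·(2/9) + (3)·(7/9) = 37/9.
target 4: (-7)·(2/9) + (-6)·(7/9) = -56/9.
The best pure response is target 3 with expected payoff 37/9.

37/9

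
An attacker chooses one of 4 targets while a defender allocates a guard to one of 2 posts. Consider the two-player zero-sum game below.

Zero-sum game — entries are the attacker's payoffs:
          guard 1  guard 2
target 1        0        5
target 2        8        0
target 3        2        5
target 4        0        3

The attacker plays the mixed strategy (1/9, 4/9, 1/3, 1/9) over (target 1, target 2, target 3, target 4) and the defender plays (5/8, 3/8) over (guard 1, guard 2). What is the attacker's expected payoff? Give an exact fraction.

Against (5/8, 3/8), each row's expected payoff is target 1: 15/8; target 2: 5; target 3: 25/8; target 4: 9/8.
Taking the (1/9, 4/9, 1/3, 1/9)-weighted average: (1/9)·(15/8) + (4/9)·(5) + (1/3)·(25/8) + (1/9)·(9/8) = 259/72.

259/72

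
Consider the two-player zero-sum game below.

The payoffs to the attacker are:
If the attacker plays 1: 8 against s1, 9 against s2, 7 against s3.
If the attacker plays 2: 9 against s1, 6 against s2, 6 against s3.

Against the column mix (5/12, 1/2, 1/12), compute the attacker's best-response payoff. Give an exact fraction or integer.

101/12

1: (8)·(5/12) + (9)·(1/2) + (7)·(1/12) = 101/12.
2: (9)·(5/12) + (6)·(1/2) + (6)·(1/12) = 29/4.
The best pure response is 1 with expected payoff 101/12.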